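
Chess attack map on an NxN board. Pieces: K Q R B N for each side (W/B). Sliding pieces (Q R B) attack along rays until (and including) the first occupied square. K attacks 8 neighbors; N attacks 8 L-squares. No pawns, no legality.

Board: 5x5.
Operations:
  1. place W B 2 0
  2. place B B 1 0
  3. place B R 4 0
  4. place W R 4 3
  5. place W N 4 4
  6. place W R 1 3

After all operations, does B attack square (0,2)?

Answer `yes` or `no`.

Answer: no

Derivation:
Op 1: place WB@(2,0)
Op 2: place BB@(1,0)
Op 3: place BR@(4,0)
Op 4: place WR@(4,3)
Op 5: place WN@(4,4)
Op 6: place WR@(1,3)
Per-piece attacks for B:
  BB@(1,0): attacks (2,1) (3,2) (4,3) (0,1) [ray(1,1) blocked at (4,3)]
  BR@(4,0): attacks (4,1) (4,2) (4,3) (3,0) (2,0) [ray(0,1) blocked at (4,3); ray(-1,0) blocked at (2,0)]
B attacks (0,2): no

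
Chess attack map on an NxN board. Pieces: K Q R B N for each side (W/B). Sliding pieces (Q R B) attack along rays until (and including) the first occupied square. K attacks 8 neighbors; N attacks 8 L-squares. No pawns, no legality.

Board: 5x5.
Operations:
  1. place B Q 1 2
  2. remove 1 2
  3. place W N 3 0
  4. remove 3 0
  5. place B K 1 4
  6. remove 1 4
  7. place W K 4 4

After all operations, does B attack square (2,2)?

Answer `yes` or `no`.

Op 1: place BQ@(1,2)
Op 2: remove (1,2)
Op 3: place WN@(3,0)
Op 4: remove (3,0)
Op 5: place BK@(1,4)
Op 6: remove (1,4)
Op 7: place WK@(4,4)
Per-piece attacks for B:
B attacks (2,2): no

Answer: no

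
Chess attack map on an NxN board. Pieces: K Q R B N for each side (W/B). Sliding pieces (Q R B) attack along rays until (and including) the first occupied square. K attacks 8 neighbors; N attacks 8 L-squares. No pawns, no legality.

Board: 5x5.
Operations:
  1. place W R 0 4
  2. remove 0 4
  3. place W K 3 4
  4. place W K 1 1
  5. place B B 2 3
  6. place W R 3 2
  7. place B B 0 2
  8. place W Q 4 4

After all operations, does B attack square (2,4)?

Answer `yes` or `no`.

Op 1: place WR@(0,4)
Op 2: remove (0,4)
Op 3: place WK@(3,4)
Op 4: place WK@(1,1)
Op 5: place BB@(2,3)
Op 6: place WR@(3,2)
Op 7: place BB@(0,2)
Op 8: place WQ@(4,4)
Per-piece attacks for B:
  BB@(0,2): attacks (1,3) (2,4) (1,1) [ray(1,-1) blocked at (1,1)]
  BB@(2,3): attacks (3,4) (3,2) (1,4) (1,2) (0,1) [ray(1,1) blocked at (3,4); ray(1,-1) blocked at (3,2)]
B attacks (2,4): yes

Answer: yes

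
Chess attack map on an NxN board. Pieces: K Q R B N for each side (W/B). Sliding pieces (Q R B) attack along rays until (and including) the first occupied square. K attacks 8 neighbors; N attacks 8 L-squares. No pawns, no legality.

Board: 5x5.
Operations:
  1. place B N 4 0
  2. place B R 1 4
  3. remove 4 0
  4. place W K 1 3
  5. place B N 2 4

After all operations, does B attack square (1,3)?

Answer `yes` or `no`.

Answer: yes

Derivation:
Op 1: place BN@(4,0)
Op 2: place BR@(1,4)
Op 3: remove (4,0)
Op 4: place WK@(1,3)
Op 5: place BN@(2,4)
Per-piece attacks for B:
  BR@(1,4): attacks (1,3) (2,4) (0,4) [ray(0,-1) blocked at (1,3); ray(1,0) blocked at (2,4)]
  BN@(2,4): attacks (3,2) (4,3) (1,2) (0,3)
B attacks (1,3): yes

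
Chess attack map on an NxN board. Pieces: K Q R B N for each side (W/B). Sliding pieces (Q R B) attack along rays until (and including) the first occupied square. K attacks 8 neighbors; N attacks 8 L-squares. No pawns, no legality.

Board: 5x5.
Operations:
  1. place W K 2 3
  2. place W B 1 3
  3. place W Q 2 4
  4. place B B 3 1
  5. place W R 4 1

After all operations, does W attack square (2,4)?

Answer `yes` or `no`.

Op 1: place WK@(2,3)
Op 2: place WB@(1,3)
Op 3: place WQ@(2,4)
Op 4: place BB@(3,1)
Op 5: place WR@(4,1)
Per-piece attacks for W:
  WB@(1,3): attacks (2,4) (2,2) (3,1) (0,4) (0,2) [ray(1,1) blocked at (2,4); ray(1,-1) blocked at (3,1)]
  WK@(2,3): attacks (2,4) (2,2) (3,3) (1,3) (3,4) (3,2) (1,4) (1,2)
  WQ@(2,4): attacks (2,3) (3,4) (4,4) (1,4) (0,4) (3,3) (4,2) (1,3) [ray(0,-1) blocked at (2,3); ray(-1,-1) blocked at (1,3)]
  WR@(4,1): attacks (4,2) (4,3) (4,4) (4,0) (3,1) [ray(-1,0) blocked at (3,1)]
W attacks (2,4): yes

Answer: yes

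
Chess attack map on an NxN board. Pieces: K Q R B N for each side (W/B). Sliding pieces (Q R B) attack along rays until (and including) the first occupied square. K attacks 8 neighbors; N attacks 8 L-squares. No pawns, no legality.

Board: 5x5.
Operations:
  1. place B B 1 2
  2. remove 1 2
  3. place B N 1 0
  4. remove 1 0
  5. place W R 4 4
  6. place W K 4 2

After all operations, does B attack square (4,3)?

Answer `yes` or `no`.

Answer: no

Derivation:
Op 1: place BB@(1,2)
Op 2: remove (1,2)
Op 3: place BN@(1,0)
Op 4: remove (1,0)
Op 5: place WR@(4,4)
Op 6: place WK@(4,2)
Per-piece attacks for B:
B attacks (4,3): no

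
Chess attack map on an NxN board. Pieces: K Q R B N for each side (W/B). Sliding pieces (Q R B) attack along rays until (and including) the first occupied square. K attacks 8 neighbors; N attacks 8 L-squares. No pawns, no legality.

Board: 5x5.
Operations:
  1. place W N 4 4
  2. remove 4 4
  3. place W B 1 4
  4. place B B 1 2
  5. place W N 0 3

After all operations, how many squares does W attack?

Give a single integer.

Answer: 7

Derivation:
Op 1: place WN@(4,4)
Op 2: remove (4,4)
Op 3: place WB@(1,4)
Op 4: place BB@(1,2)
Op 5: place WN@(0,3)
Per-piece attacks for W:
  WN@(0,3): attacks (2,4) (1,1) (2,2)
  WB@(1,4): attacks (2,3) (3,2) (4,1) (0,3) [ray(-1,-1) blocked at (0,3)]
Union (7 distinct): (0,3) (1,1) (2,2) (2,3) (2,4) (3,2) (4,1)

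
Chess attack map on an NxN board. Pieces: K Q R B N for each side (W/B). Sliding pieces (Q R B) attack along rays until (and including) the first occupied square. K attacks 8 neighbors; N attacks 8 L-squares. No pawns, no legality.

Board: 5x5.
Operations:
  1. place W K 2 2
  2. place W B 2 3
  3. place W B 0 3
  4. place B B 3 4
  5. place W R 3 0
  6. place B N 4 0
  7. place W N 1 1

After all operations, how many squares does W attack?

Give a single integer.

Answer: 18

Derivation:
Op 1: place WK@(2,2)
Op 2: place WB@(2,3)
Op 3: place WB@(0,3)
Op 4: place BB@(3,4)
Op 5: place WR@(3,0)
Op 6: place BN@(4,0)
Op 7: place WN@(1,1)
Per-piece attacks for W:
  WB@(0,3): attacks (1,4) (1,2) (2,1) (3,0) [ray(1,-1) blocked at (3,0)]
  WN@(1,1): attacks (2,3) (3,2) (0,3) (3,0)
  WK@(2,2): attacks (2,3) (2,1) (3,2) (1,2) (3,3) (3,1) (1,3) (1,1)
  WB@(2,3): attacks (3,4) (3,2) (4,1) (1,4) (1,2) (0,1) [ray(1,1) blocked at (3,4)]
  WR@(3,0): attacks (3,1) (3,2) (3,3) (3,4) (4,0) (2,0) (1,0) (0,0) [ray(0,1) blocked at (3,4); ray(1,0) blocked at (4,0)]
Union (18 distinct): (0,0) (0,1) (0,3) (1,0) (1,1) (1,2) (1,3) (1,4) (2,0) (2,1) (2,3) (3,0) (3,1) (3,2) (3,3) (3,4) (4,0) (4,1)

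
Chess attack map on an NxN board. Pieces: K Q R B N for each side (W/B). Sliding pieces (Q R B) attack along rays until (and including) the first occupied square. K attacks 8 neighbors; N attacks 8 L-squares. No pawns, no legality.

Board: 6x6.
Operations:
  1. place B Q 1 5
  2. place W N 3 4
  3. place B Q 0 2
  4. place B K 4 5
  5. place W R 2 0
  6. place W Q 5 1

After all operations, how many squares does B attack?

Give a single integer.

Op 1: place BQ@(1,5)
Op 2: place WN@(3,4)
Op 3: place BQ@(0,2)
Op 4: place BK@(4,5)
Op 5: place WR@(2,0)
Op 6: place WQ@(5,1)
Per-piece attacks for B:
  BQ@(0,2): attacks (0,3) (0,4) (0,5) (0,1) (0,0) (1,2) (2,2) (3,2) (4,2) (5,2) (1,3) (2,4) (3,5) (1,1) (2,0) [ray(1,-1) blocked at (2,0)]
  BQ@(1,5): attacks (1,4) (1,3) (1,2) (1,1) (1,0) (2,5) (3,5) (4,5) (0,5) (2,4) (3,3) (4,2) (5,1) (0,4) [ray(1,0) blocked at (4,5); ray(1,-1) blocked at (5,1)]
  BK@(4,5): attacks (4,4) (5,5) (3,5) (5,4) (3,4)
Union (25 distinct): (0,0) (0,1) (0,3) (0,4) (0,5) (1,0) (1,1) (1,2) (1,3) (1,4) (2,0) (2,2) (2,4) (2,5) (3,2) (3,3) (3,4) (3,5) (4,2) (4,4) (4,5) (5,1) (5,2) (5,4) (5,5)

Answer: 25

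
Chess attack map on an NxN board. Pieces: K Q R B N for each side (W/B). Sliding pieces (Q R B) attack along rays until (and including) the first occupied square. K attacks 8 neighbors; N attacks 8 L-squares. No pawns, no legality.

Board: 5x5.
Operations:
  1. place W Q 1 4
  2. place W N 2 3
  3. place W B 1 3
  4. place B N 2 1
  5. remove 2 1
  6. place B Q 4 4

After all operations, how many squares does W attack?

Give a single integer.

Answer: 13

Derivation:
Op 1: place WQ@(1,4)
Op 2: place WN@(2,3)
Op 3: place WB@(1,3)
Op 4: place BN@(2,1)
Op 5: remove (2,1)
Op 6: place BQ@(4,4)
Per-piece attacks for W:
  WB@(1,3): attacks (2,4) (2,2) (3,1) (4,0) (0,4) (0,2)
  WQ@(1,4): attacks (1,3) (2,4) (3,4) (4,4) (0,4) (2,3) (0,3) [ray(0,-1) blocked at (1,3); ray(1,0) blocked at (4,4); ray(1,-1) blocked at (2,3)]
  WN@(2,3): attacks (4,4) (0,4) (3,1) (4,2) (1,1) (0,2)
Union (13 distinct): (0,2) (0,3) (0,4) (1,1) (1,3) (2,2) (2,3) (2,4) (3,1) (3,4) (4,0) (4,2) (4,4)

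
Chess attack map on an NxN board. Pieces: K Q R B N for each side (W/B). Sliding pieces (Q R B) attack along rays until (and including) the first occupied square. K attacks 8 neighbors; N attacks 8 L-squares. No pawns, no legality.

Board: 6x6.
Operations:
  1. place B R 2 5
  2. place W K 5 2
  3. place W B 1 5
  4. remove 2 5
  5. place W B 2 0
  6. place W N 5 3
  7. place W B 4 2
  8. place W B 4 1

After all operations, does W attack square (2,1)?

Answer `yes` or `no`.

Answer: no

Derivation:
Op 1: place BR@(2,5)
Op 2: place WK@(5,2)
Op 3: place WB@(1,5)
Op 4: remove (2,5)
Op 5: place WB@(2,0)
Op 6: place WN@(5,3)
Op 7: place WB@(4,2)
Op 8: place WB@(4,1)
Per-piece attacks for W:
  WB@(1,5): attacks (2,4) (3,3) (4,2) (0,4) [ray(1,-1) blocked at (4,2)]
  WB@(2,0): attacks (3,1) (4,2) (1,1) (0,2) [ray(1,1) blocked at (4,2)]
  WB@(4,1): attacks (5,2) (5,0) (3,2) (2,3) (1,4) (0,5) (3,0) [ray(1,1) blocked at (5,2)]
  WB@(4,2): attacks (5,3) (5,1) (3,3) (2,4) (1,5) (3,1) (2,0) [ray(1,1) blocked at (5,3); ray(-1,1) blocked at (1,5); ray(-1,-1) blocked at (2,0)]
  WK@(5,2): attacks (5,3) (5,1) (4,2) (4,3) (4,1)
  WN@(5,3): attacks (4,5) (3,4) (4,1) (3,2)
W attacks (2,1): no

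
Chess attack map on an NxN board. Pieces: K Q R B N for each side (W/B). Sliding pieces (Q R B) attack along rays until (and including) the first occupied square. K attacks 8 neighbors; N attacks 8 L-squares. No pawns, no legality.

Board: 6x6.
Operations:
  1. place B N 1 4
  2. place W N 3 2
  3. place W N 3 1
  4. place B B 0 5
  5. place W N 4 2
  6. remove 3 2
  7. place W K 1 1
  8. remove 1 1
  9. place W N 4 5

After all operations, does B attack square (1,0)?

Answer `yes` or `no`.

Op 1: place BN@(1,4)
Op 2: place WN@(3,2)
Op 3: place WN@(3,1)
Op 4: place BB@(0,5)
Op 5: place WN@(4,2)
Op 6: remove (3,2)
Op 7: place WK@(1,1)
Op 8: remove (1,1)
Op 9: place WN@(4,5)
Per-piece attacks for B:
  BB@(0,5): attacks (1,4) [ray(1,-1) blocked at (1,4)]
  BN@(1,4): attacks (3,5) (2,2) (3,3) (0,2)
B attacks (1,0): no

Answer: no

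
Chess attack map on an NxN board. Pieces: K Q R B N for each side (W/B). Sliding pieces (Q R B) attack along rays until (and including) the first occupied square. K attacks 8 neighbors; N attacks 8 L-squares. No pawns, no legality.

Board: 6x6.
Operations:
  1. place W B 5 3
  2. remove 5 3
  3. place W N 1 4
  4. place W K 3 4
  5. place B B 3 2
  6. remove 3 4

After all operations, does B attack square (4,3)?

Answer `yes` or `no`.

Answer: yes

Derivation:
Op 1: place WB@(5,3)
Op 2: remove (5,3)
Op 3: place WN@(1,4)
Op 4: place WK@(3,4)
Op 5: place BB@(3,2)
Op 6: remove (3,4)
Per-piece attacks for B:
  BB@(3,2): attacks (4,3) (5,4) (4,1) (5,0) (2,3) (1,4) (2,1) (1,0) [ray(-1,1) blocked at (1,4)]
B attacks (4,3): yes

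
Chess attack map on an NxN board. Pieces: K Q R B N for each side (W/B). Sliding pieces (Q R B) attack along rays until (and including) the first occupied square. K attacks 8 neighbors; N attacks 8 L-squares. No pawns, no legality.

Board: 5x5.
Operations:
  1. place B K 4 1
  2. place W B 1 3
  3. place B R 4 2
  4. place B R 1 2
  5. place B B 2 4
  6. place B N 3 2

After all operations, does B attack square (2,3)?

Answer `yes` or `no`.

Answer: no

Derivation:
Op 1: place BK@(4,1)
Op 2: place WB@(1,3)
Op 3: place BR@(4,2)
Op 4: place BR@(1,2)
Op 5: place BB@(2,4)
Op 6: place BN@(3,2)
Per-piece attacks for B:
  BR@(1,2): attacks (1,3) (1,1) (1,0) (2,2) (3,2) (0,2) [ray(0,1) blocked at (1,3); ray(1,0) blocked at (3,2)]
  BB@(2,4): attacks (3,3) (4,2) (1,3) [ray(1,-1) blocked at (4,2); ray(-1,-1) blocked at (1,3)]
  BN@(3,2): attacks (4,4) (2,4) (1,3) (4,0) (2,0) (1,1)
  BK@(4,1): attacks (4,2) (4,0) (3,1) (3,2) (3,0)
  BR@(4,2): attacks (4,3) (4,4) (4,1) (3,2) [ray(0,-1) blocked at (4,1); ray(-1,0) blocked at (3,2)]
B attacks (2,3): no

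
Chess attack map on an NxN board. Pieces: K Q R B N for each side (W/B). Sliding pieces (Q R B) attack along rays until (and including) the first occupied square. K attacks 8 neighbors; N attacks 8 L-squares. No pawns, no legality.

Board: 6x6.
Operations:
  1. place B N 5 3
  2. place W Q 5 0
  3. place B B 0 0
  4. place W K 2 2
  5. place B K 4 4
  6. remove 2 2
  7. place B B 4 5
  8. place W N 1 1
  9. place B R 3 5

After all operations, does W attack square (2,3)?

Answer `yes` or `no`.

Op 1: place BN@(5,3)
Op 2: place WQ@(5,0)
Op 3: place BB@(0,0)
Op 4: place WK@(2,2)
Op 5: place BK@(4,4)
Op 6: remove (2,2)
Op 7: place BB@(4,5)
Op 8: place WN@(1,1)
Op 9: place BR@(3,5)
Per-piece attacks for W:
  WN@(1,1): attacks (2,3) (3,2) (0,3) (3,0)
  WQ@(5,0): attacks (5,1) (5,2) (5,3) (4,0) (3,0) (2,0) (1,0) (0,0) (4,1) (3,2) (2,3) (1,4) (0,5) [ray(0,1) blocked at (5,3); ray(-1,0) blocked at (0,0)]
W attacks (2,3): yes

Answer: yes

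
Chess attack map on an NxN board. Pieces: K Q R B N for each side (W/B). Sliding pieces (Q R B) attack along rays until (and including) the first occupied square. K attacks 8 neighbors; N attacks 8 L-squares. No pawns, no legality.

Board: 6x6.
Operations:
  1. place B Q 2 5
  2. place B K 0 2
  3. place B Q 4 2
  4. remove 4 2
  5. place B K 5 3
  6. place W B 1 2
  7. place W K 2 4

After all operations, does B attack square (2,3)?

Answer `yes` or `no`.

Op 1: place BQ@(2,5)
Op 2: place BK@(0,2)
Op 3: place BQ@(4,2)
Op 4: remove (4,2)
Op 5: place BK@(5,3)
Op 6: place WB@(1,2)
Op 7: place WK@(2,4)
Per-piece attacks for B:
  BK@(0,2): attacks (0,3) (0,1) (1,2) (1,3) (1,1)
  BQ@(2,5): attacks (2,4) (3,5) (4,5) (5,5) (1,5) (0,5) (3,4) (4,3) (5,2) (1,4) (0,3) [ray(0,-1) blocked at (2,4)]
  BK@(5,3): attacks (5,4) (5,2) (4,3) (4,4) (4,2)
B attacks (2,3): no

Answer: no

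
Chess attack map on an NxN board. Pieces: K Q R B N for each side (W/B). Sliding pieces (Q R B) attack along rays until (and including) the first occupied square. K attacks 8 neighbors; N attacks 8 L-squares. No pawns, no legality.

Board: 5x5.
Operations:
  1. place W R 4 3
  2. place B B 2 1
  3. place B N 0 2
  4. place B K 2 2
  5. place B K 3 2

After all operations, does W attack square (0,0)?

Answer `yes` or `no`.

Answer: no

Derivation:
Op 1: place WR@(4,3)
Op 2: place BB@(2,1)
Op 3: place BN@(0,2)
Op 4: place BK@(2,2)
Op 5: place BK@(3,2)
Per-piece attacks for W:
  WR@(4,3): attacks (4,4) (4,2) (4,1) (4,0) (3,3) (2,3) (1,3) (0,3)
W attacks (0,0): no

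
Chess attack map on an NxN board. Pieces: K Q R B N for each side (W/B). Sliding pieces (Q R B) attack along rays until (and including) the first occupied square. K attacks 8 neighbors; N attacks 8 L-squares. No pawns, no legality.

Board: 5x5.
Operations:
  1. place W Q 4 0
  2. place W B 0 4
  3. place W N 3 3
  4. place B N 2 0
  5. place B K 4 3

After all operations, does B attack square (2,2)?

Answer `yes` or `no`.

Op 1: place WQ@(4,0)
Op 2: place WB@(0,4)
Op 3: place WN@(3,3)
Op 4: place BN@(2,0)
Op 5: place BK@(4,3)
Per-piece attacks for B:
  BN@(2,0): attacks (3,2) (4,1) (1,2) (0,1)
  BK@(4,3): attacks (4,4) (4,2) (3,3) (3,4) (3,2)
B attacks (2,2): no

Answer: no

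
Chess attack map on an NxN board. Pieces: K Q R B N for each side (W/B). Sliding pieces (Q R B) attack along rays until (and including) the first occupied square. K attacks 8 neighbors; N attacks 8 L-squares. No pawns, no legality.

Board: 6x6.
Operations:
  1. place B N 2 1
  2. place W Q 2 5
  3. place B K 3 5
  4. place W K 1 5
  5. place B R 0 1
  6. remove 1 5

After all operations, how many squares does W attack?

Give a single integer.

Answer: 12

Derivation:
Op 1: place BN@(2,1)
Op 2: place WQ@(2,5)
Op 3: place BK@(3,5)
Op 4: place WK@(1,5)
Op 5: place BR@(0,1)
Op 6: remove (1,5)
Per-piece attacks for W:
  WQ@(2,5): attacks (2,4) (2,3) (2,2) (2,1) (3,5) (1,5) (0,5) (3,4) (4,3) (5,2) (1,4) (0,3) [ray(0,-1) blocked at (2,1); ray(1,0) blocked at (3,5)]
Union (12 distinct): (0,3) (0,5) (1,4) (1,5) (2,1) (2,2) (2,3) (2,4) (3,4) (3,5) (4,3) (5,2)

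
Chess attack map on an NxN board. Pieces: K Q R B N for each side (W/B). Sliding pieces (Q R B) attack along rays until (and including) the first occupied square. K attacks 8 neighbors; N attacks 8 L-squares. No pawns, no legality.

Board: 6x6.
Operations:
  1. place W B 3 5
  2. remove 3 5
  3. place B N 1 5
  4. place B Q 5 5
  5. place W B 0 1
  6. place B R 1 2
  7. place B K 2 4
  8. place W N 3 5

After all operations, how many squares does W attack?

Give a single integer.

Answer: 6

Derivation:
Op 1: place WB@(3,5)
Op 2: remove (3,5)
Op 3: place BN@(1,5)
Op 4: place BQ@(5,5)
Op 5: place WB@(0,1)
Op 6: place BR@(1,2)
Op 7: place BK@(2,4)
Op 8: place WN@(3,5)
Per-piece attacks for W:
  WB@(0,1): attacks (1,2) (1,0) [ray(1,1) blocked at (1,2)]
  WN@(3,5): attacks (4,3) (5,4) (2,3) (1,4)
Union (6 distinct): (1,0) (1,2) (1,4) (2,3) (4,3) (5,4)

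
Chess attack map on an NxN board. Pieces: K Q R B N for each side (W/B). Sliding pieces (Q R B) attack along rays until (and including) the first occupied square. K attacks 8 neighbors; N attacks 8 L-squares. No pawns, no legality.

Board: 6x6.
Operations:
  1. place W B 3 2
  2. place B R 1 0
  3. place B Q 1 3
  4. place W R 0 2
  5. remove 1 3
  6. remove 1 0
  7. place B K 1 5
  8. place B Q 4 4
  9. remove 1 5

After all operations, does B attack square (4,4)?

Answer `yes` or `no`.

Op 1: place WB@(3,2)
Op 2: place BR@(1,0)
Op 3: place BQ@(1,3)
Op 4: place WR@(0,2)
Op 5: remove (1,3)
Op 6: remove (1,0)
Op 7: place BK@(1,5)
Op 8: place BQ@(4,4)
Op 9: remove (1,5)
Per-piece attacks for B:
  BQ@(4,4): attacks (4,5) (4,3) (4,2) (4,1) (4,0) (5,4) (3,4) (2,4) (1,4) (0,4) (5,5) (5,3) (3,5) (3,3) (2,2) (1,1) (0,0)
B attacks (4,4): no

Answer: no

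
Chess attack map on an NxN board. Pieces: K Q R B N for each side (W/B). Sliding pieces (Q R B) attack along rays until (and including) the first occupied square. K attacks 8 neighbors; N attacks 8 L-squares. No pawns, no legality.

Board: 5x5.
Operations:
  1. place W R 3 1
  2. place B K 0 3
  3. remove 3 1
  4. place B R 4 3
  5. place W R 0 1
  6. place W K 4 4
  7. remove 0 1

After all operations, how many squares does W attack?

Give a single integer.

Op 1: place WR@(3,1)
Op 2: place BK@(0,3)
Op 3: remove (3,1)
Op 4: place BR@(4,3)
Op 5: place WR@(0,1)
Op 6: place WK@(4,4)
Op 7: remove (0,1)
Per-piece attacks for W:
  WK@(4,4): attacks (4,3) (3,4) (3,3)
Union (3 distinct): (3,3) (3,4) (4,3)

Answer: 3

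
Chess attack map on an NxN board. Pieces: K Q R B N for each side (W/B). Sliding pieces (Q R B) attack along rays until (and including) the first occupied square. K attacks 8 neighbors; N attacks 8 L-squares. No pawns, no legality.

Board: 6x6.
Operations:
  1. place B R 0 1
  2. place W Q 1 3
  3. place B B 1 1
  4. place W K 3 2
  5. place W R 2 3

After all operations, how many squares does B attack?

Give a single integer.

Answer: 11

Derivation:
Op 1: place BR@(0,1)
Op 2: place WQ@(1,3)
Op 3: place BB@(1,1)
Op 4: place WK@(3,2)
Op 5: place WR@(2,3)
Per-piece attacks for B:
  BR@(0,1): attacks (0,2) (0,3) (0,4) (0,5) (0,0) (1,1) [ray(1,0) blocked at (1,1)]
  BB@(1,1): attacks (2,2) (3,3) (4,4) (5,5) (2,0) (0,2) (0,0)
Union (11 distinct): (0,0) (0,2) (0,3) (0,4) (0,5) (1,1) (2,0) (2,2) (3,3) (4,4) (5,5)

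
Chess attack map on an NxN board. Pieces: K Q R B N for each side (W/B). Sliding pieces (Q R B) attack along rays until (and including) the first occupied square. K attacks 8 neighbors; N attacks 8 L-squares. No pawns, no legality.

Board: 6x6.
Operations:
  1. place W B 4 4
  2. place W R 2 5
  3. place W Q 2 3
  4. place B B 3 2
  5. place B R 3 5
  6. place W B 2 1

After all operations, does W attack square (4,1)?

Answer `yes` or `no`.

Answer: no

Derivation:
Op 1: place WB@(4,4)
Op 2: place WR@(2,5)
Op 3: place WQ@(2,3)
Op 4: place BB@(3,2)
Op 5: place BR@(3,5)
Op 6: place WB@(2,1)
Per-piece attacks for W:
  WB@(2,1): attacks (3,2) (3,0) (1,2) (0,3) (1,0) [ray(1,1) blocked at (3,2)]
  WQ@(2,3): attacks (2,4) (2,5) (2,2) (2,1) (3,3) (4,3) (5,3) (1,3) (0,3) (3,4) (4,5) (3,2) (1,4) (0,5) (1,2) (0,1) [ray(0,1) blocked at (2,5); ray(0,-1) blocked at (2,1); ray(1,-1) blocked at (3,2)]
  WR@(2,5): attacks (2,4) (2,3) (3,5) (1,5) (0,5) [ray(0,-1) blocked at (2,3); ray(1,0) blocked at (3,5)]
  WB@(4,4): attacks (5,5) (5,3) (3,5) (3,3) (2,2) (1,1) (0,0) [ray(-1,1) blocked at (3,5)]
W attacks (4,1): no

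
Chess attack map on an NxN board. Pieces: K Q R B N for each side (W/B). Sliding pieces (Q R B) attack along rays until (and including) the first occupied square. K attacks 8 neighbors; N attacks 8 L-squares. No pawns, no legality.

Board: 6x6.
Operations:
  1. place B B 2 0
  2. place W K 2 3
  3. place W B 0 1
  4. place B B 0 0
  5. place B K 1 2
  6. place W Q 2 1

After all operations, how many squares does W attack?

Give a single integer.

Answer: 19

Derivation:
Op 1: place BB@(2,0)
Op 2: place WK@(2,3)
Op 3: place WB@(0,1)
Op 4: place BB@(0,0)
Op 5: place BK@(1,2)
Op 6: place WQ@(2,1)
Per-piece attacks for W:
  WB@(0,1): attacks (1,2) (1,0) [ray(1,1) blocked at (1,2)]
  WQ@(2,1): attacks (2,2) (2,3) (2,0) (3,1) (4,1) (5,1) (1,1) (0,1) (3,2) (4,3) (5,4) (3,0) (1,2) (1,0) [ray(0,1) blocked at (2,3); ray(0,-1) blocked at (2,0); ray(-1,0) blocked at (0,1); ray(-1,1) blocked at (1,2)]
  WK@(2,3): attacks (2,4) (2,2) (3,3) (1,3) (3,4) (3,2) (1,4) (1,2)
Union (19 distinct): (0,1) (1,0) (1,1) (1,2) (1,3) (1,4) (2,0) (2,2) (2,3) (2,4) (3,0) (3,1) (3,2) (3,3) (3,4) (4,1) (4,3) (5,1) (5,4)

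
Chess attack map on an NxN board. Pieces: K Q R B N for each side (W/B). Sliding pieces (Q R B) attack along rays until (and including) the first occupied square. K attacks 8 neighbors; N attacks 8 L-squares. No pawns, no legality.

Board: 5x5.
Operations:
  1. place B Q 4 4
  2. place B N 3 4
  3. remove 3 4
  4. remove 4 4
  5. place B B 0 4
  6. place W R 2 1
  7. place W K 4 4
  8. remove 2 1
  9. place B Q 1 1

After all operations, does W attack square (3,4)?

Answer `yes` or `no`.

Answer: yes

Derivation:
Op 1: place BQ@(4,4)
Op 2: place BN@(3,4)
Op 3: remove (3,4)
Op 4: remove (4,4)
Op 5: place BB@(0,4)
Op 6: place WR@(2,1)
Op 7: place WK@(4,4)
Op 8: remove (2,1)
Op 9: place BQ@(1,1)
Per-piece attacks for W:
  WK@(4,4): attacks (4,3) (3,4) (3,3)
W attacks (3,4): yes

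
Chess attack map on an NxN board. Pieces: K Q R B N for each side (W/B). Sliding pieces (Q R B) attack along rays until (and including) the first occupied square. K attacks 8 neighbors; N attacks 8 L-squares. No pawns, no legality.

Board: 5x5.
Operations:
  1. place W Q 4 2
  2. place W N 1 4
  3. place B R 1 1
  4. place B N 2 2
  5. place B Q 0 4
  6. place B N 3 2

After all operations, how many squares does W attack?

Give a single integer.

Op 1: place WQ@(4,2)
Op 2: place WN@(1,4)
Op 3: place BR@(1,1)
Op 4: place BN@(2,2)
Op 5: place BQ@(0,4)
Op 6: place BN@(3,2)
Per-piece attacks for W:
  WN@(1,4): attacks (2,2) (3,3) (0,2)
  WQ@(4,2): attacks (4,3) (4,4) (4,1) (4,0) (3,2) (3,3) (2,4) (3,1) (2,0) [ray(-1,0) blocked at (3,2)]
Union (11 distinct): (0,2) (2,0) (2,2) (2,4) (3,1) (3,2) (3,3) (4,0) (4,1) (4,3) (4,4)

Answer: 11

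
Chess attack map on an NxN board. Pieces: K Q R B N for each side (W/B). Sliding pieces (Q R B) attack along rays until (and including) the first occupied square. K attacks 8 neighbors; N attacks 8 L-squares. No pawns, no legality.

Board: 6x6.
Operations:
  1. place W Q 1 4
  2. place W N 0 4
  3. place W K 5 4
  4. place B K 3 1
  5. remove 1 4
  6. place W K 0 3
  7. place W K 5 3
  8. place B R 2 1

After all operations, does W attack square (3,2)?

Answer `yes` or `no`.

Op 1: place WQ@(1,4)
Op 2: place WN@(0,4)
Op 3: place WK@(5,4)
Op 4: place BK@(3,1)
Op 5: remove (1,4)
Op 6: place WK@(0,3)
Op 7: place WK@(5,3)
Op 8: place BR@(2,1)
Per-piece attacks for W:
  WK@(0,3): attacks (0,4) (0,2) (1,3) (1,4) (1,2)
  WN@(0,4): attacks (2,5) (1,2) (2,3)
  WK@(5,3): attacks (5,4) (5,2) (4,3) (4,4) (4,2)
  WK@(5,4): attacks (5,5) (5,3) (4,4) (4,5) (4,3)
W attacks (3,2): no

Answer: no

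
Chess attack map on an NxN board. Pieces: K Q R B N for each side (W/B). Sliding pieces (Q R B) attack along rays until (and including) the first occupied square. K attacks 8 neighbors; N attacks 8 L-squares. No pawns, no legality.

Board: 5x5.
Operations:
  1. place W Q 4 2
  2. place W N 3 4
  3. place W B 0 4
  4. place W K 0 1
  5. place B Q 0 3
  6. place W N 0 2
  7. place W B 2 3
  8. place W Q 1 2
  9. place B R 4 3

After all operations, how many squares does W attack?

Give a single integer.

Op 1: place WQ@(4,2)
Op 2: place WN@(3,4)
Op 3: place WB@(0,4)
Op 4: place WK@(0,1)
Op 5: place BQ@(0,3)
Op 6: place WN@(0,2)
Op 7: place WB@(2,3)
Op 8: place WQ@(1,2)
Op 9: place BR@(4,3)
Per-piece attacks for W:
  WK@(0,1): attacks (0,2) (0,0) (1,1) (1,2) (1,0)
  WN@(0,2): attacks (1,4) (2,3) (1,0) (2,1)
  WB@(0,4): attacks (1,3) (2,2) (3,1) (4,0)
  WQ@(1,2): attacks (1,3) (1,4) (1,1) (1,0) (2,2) (3,2) (4,2) (0,2) (2,3) (2,1) (3,0) (0,3) (0,1) [ray(1,0) blocked at (4,2); ray(-1,0) blocked at (0,2); ray(1,1) blocked at (2,3); ray(-1,1) blocked at (0,3); ray(-1,-1) blocked at (0,1)]
  WB@(2,3): attacks (3,4) (3,2) (4,1) (1,4) (1,2) [ray(1,1) blocked at (3,4); ray(-1,-1) blocked at (1,2)]
  WN@(3,4): attacks (4,2) (2,2) (1,3)
  WQ@(4,2): attacks (4,3) (4,1) (4,0) (3,2) (2,2) (1,2) (3,3) (2,4) (3,1) (2,0) [ray(0,1) blocked at (4,3); ray(-1,0) blocked at (1,2)]
Union (23 distinct): (0,0) (0,1) (0,2) (0,3) (1,0) (1,1) (1,2) (1,3) (1,4) (2,0) (2,1) (2,2) (2,3) (2,4) (3,0) (3,1) (3,2) (3,3) (3,4) (4,0) (4,1) (4,2) (4,3)

Answer: 23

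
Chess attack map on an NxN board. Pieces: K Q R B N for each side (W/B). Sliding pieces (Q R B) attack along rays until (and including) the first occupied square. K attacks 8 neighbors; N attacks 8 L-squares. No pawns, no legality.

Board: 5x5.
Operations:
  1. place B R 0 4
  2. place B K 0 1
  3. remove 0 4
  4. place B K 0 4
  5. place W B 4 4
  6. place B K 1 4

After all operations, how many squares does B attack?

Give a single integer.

Answer: 11

Derivation:
Op 1: place BR@(0,4)
Op 2: place BK@(0,1)
Op 3: remove (0,4)
Op 4: place BK@(0,4)
Op 5: place WB@(4,4)
Op 6: place BK@(1,4)
Per-piece attacks for B:
  BK@(0,1): attacks (0,2) (0,0) (1,1) (1,2) (1,0)
  BK@(0,4): attacks (0,3) (1,4) (1,3)
  BK@(1,4): attacks (1,3) (2,4) (0,4) (2,3) (0,3)
Union (11 distinct): (0,0) (0,2) (0,3) (0,4) (1,0) (1,1) (1,2) (1,3) (1,4) (2,3) (2,4)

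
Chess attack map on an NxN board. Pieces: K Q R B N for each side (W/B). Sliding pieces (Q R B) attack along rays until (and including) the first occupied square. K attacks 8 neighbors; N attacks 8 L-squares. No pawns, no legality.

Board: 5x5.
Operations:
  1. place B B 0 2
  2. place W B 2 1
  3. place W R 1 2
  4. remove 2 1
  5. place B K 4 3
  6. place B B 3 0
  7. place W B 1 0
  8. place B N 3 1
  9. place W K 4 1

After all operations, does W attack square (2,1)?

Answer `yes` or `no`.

Op 1: place BB@(0,2)
Op 2: place WB@(2,1)
Op 3: place WR@(1,2)
Op 4: remove (2,1)
Op 5: place BK@(4,3)
Op 6: place BB@(3,0)
Op 7: place WB@(1,0)
Op 8: place BN@(3,1)
Op 9: place WK@(4,1)
Per-piece attacks for W:
  WB@(1,0): attacks (2,1) (3,2) (4,3) (0,1) [ray(1,1) blocked at (4,3)]
  WR@(1,2): attacks (1,3) (1,4) (1,1) (1,0) (2,2) (3,2) (4,2) (0,2) [ray(0,-1) blocked at (1,0); ray(-1,0) blocked at (0,2)]
  WK@(4,1): attacks (4,2) (4,0) (3,1) (3,2) (3,0)
W attacks (2,1): yes

Answer: yes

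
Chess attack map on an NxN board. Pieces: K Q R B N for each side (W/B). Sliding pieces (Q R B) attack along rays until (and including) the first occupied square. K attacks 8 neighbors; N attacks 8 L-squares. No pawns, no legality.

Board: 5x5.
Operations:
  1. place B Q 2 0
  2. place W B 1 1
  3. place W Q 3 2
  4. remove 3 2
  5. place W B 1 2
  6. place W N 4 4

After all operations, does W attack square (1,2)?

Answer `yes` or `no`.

Answer: no

Derivation:
Op 1: place BQ@(2,0)
Op 2: place WB@(1,1)
Op 3: place WQ@(3,2)
Op 4: remove (3,2)
Op 5: place WB@(1,2)
Op 6: place WN@(4,4)
Per-piece attacks for W:
  WB@(1,1): attacks (2,2) (3,3) (4,4) (2,0) (0,2) (0,0) [ray(1,1) blocked at (4,4); ray(1,-1) blocked at (2,0)]
  WB@(1,2): attacks (2,3) (3,4) (2,1) (3,0) (0,3) (0,1)
  WN@(4,4): attacks (3,2) (2,3)
W attacks (1,2): no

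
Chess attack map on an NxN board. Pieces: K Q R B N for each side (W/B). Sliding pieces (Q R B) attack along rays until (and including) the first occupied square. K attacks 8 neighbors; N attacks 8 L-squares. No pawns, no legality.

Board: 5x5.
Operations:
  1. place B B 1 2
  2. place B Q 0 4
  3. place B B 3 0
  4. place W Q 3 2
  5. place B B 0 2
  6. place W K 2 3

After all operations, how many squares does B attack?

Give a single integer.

Answer: 18

Derivation:
Op 1: place BB@(1,2)
Op 2: place BQ@(0,4)
Op 3: place BB@(3,0)
Op 4: place WQ@(3,2)
Op 5: place BB@(0,2)
Op 6: place WK@(2,3)
Per-piece attacks for B:
  BB@(0,2): attacks (1,3) (2,4) (1,1) (2,0)
  BQ@(0,4): attacks (0,3) (0,2) (1,4) (2,4) (3,4) (4,4) (1,3) (2,2) (3,1) (4,0) [ray(0,-1) blocked at (0,2)]
  BB@(1,2): attacks (2,3) (2,1) (3,0) (0,3) (0,1) [ray(1,1) blocked at (2,3); ray(1,-1) blocked at (3,0)]
  BB@(3,0): attacks (4,1) (2,1) (1,2) [ray(-1,1) blocked at (1,2)]
Union (18 distinct): (0,1) (0,2) (0,3) (1,1) (1,2) (1,3) (1,4) (2,0) (2,1) (2,2) (2,3) (2,4) (3,0) (3,1) (3,4) (4,0) (4,1) (4,4)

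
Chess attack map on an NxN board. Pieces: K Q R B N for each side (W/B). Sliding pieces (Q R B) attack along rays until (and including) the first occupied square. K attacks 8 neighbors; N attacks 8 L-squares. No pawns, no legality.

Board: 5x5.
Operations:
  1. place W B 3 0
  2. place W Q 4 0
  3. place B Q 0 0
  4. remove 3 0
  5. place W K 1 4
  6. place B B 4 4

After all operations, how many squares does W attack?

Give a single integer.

Op 1: place WB@(3,0)
Op 2: place WQ@(4,0)
Op 3: place BQ@(0,0)
Op 4: remove (3,0)
Op 5: place WK@(1,4)
Op 6: place BB@(4,4)
Per-piece attacks for W:
  WK@(1,4): attacks (1,3) (2,4) (0,4) (2,3) (0,3)
  WQ@(4,0): attacks (4,1) (4,2) (4,3) (4,4) (3,0) (2,0) (1,0) (0,0) (3,1) (2,2) (1,3) (0,4) [ray(0,1) blocked at (4,4); ray(-1,0) blocked at (0,0)]
Union (15 distinct): (0,0) (0,3) (0,4) (1,0) (1,3) (2,0) (2,2) (2,3) (2,4) (3,0) (3,1) (4,1) (4,2) (4,3) (4,4)

Answer: 15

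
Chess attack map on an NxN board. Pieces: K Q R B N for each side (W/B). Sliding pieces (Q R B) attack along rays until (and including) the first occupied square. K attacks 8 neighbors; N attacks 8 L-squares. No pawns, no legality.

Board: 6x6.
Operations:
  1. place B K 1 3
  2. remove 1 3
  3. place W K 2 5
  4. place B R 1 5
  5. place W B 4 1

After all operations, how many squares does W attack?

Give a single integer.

Answer: 11

Derivation:
Op 1: place BK@(1,3)
Op 2: remove (1,3)
Op 3: place WK@(2,5)
Op 4: place BR@(1,5)
Op 5: place WB@(4,1)
Per-piece attacks for W:
  WK@(2,5): attacks (2,4) (3,5) (1,5) (3,4) (1,4)
  WB@(4,1): attacks (5,2) (5,0) (3,2) (2,3) (1,4) (0,5) (3,0)
Union (11 distinct): (0,5) (1,4) (1,5) (2,3) (2,4) (3,0) (3,2) (3,4) (3,5) (5,0) (5,2)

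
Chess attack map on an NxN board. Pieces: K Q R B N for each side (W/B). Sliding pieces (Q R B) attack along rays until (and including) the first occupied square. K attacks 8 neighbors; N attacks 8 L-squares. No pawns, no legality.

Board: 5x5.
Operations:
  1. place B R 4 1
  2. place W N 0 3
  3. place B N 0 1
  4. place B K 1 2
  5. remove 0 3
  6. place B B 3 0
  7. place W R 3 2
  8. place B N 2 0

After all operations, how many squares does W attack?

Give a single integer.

Op 1: place BR@(4,1)
Op 2: place WN@(0,3)
Op 3: place BN@(0,1)
Op 4: place BK@(1,2)
Op 5: remove (0,3)
Op 6: place BB@(3,0)
Op 7: place WR@(3,2)
Op 8: place BN@(2,0)
Per-piece attacks for W:
  WR@(3,2): attacks (3,3) (3,4) (3,1) (3,0) (4,2) (2,2) (1,2) [ray(0,-1) blocked at (3,0); ray(-1,0) blocked at (1,2)]
Union (7 distinct): (1,2) (2,2) (3,0) (3,1) (3,3) (3,4) (4,2)

Answer: 7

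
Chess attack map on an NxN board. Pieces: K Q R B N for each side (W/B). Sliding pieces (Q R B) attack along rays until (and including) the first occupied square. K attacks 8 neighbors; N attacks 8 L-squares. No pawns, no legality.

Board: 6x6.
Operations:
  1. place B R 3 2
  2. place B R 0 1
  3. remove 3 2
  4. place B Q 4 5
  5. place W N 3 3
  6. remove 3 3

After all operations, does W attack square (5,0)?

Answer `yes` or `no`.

Op 1: place BR@(3,2)
Op 2: place BR@(0,1)
Op 3: remove (3,2)
Op 4: place BQ@(4,5)
Op 5: place WN@(3,3)
Op 6: remove (3,3)
Per-piece attacks for W:
W attacks (5,0): no

Answer: no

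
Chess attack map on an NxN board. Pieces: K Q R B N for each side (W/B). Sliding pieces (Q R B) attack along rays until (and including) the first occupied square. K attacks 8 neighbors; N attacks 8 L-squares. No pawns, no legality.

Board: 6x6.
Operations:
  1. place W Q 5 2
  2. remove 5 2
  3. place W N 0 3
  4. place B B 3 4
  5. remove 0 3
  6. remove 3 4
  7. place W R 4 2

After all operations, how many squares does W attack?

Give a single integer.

Answer: 10

Derivation:
Op 1: place WQ@(5,2)
Op 2: remove (5,2)
Op 3: place WN@(0,3)
Op 4: place BB@(3,4)
Op 5: remove (0,3)
Op 6: remove (3,4)
Op 7: place WR@(4,2)
Per-piece attacks for W:
  WR@(4,2): attacks (4,3) (4,4) (4,5) (4,1) (4,0) (5,2) (3,2) (2,2) (1,2) (0,2)
Union (10 distinct): (0,2) (1,2) (2,2) (3,2) (4,0) (4,1) (4,3) (4,4) (4,5) (5,2)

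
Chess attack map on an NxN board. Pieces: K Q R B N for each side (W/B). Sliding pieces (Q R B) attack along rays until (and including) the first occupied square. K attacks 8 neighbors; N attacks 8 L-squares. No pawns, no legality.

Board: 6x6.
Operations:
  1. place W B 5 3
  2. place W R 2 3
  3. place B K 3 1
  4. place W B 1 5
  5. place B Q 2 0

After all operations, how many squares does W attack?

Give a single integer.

Op 1: place WB@(5,3)
Op 2: place WR@(2,3)
Op 3: place BK@(3,1)
Op 4: place WB@(1,5)
Op 5: place BQ@(2,0)
Per-piece attacks for W:
  WB@(1,5): attacks (2,4) (3,3) (4,2) (5,1) (0,4)
  WR@(2,3): attacks (2,4) (2,5) (2,2) (2,1) (2,0) (3,3) (4,3) (5,3) (1,3) (0,3) [ray(0,-1) blocked at (2,0); ray(1,0) blocked at (5,3)]
  WB@(5,3): attacks (4,4) (3,5) (4,2) (3,1) [ray(-1,-1) blocked at (3,1)]
Union (16 distinct): (0,3) (0,4) (1,3) (2,0) (2,1) (2,2) (2,4) (2,5) (3,1) (3,3) (3,5) (4,2) (4,3) (4,4) (5,1) (5,3)

Answer: 16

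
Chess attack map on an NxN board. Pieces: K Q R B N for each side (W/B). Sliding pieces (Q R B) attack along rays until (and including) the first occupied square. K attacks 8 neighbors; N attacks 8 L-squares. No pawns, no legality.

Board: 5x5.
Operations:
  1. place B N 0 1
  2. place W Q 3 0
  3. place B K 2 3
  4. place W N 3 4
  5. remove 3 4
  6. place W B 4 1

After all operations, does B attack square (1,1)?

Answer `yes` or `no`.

Op 1: place BN@(0,1)
Op 2: place WQ@(3,0)
Op 3: place BK@(2,3)
Op 4: place WN@(3,4)
Op 5: remove (3,4)
Op 6: place WB@(4,1)
Per-piece attacks for B:
  BN@(0,1): attacks (1,3) (2,2) (2,0)
  BK@(2,3): attacks (2,4) (2,2) (3,3) (1,3) (3,4) (3,2) (1,4) (1,2)
B attacks (1,1): no

Answer: no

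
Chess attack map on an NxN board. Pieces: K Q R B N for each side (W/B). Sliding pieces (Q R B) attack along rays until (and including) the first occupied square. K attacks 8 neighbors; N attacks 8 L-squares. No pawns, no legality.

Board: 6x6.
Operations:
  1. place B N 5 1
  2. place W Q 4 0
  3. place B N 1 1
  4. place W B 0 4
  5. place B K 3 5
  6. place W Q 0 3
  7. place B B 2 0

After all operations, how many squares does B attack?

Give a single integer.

Op 1: place BN@(5,1)
Op 2: place WQ@(4,0)
Op 3: place BN@(1,1)
Op 4: place WB@(0,4)
Op 5: place BK@(3,5)
Op 6: place WQ@(0,3)
Op 7: place BB@(2,0)
Per-piece attacks for B:
  BN@(1,1): attacks (2,3) (3,2) (0,3) (3,0)
  BB@(2,0): attacks (3,1) (4,2) (5,3) (1,1) [ray(-1,1) blocked at (1,1)]
  BK@(3,5): attacks (3,4) (4,5) (2,5) (4,4) (2,4)
  BN@(5,1): attacks (4,3) (3,2) (3,0)
Union (14 distinct): (0,3) (1,1) (2,3) (2,4) (2,5) (3,0) (3,1) (3,2) (3,4) (4,2) (4,3) (4,4) (4,5) (5,3)

Answer: 14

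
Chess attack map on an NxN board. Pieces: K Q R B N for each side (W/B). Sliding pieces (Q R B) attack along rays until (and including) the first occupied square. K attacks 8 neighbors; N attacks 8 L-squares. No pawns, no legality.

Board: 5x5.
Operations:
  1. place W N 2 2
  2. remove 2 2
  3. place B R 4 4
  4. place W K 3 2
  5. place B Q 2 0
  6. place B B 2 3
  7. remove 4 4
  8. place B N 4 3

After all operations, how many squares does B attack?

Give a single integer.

Op 1: place WN@(2,2)
Op 2: remove (2,2)
Op 3: place BR@(4,4)
Op 4: place WK@(3,2)
Op 5: place BQ@(2,0)
Op 6: place BB@(2,3)
Op 7: remove (4,4)
Op 8: place BN@(4,3)
Per-piece attacks for B:
  BQ@(2,0): attacks (2,1) (2,2) (2,3) (3,0) (4,0) (1,0) (0,0) (3,1) (4,2) (1,1) (0,2) [ray(0,1) blocked at (2,3)]
  BB@(2,3): attacks (3,4) (3,2) (1,4) (1,2) (0,1) [ray(1,-1) blocked at (3,2)]
  BN@(4,3): attacks (2,4) (3,1) (2,2)
Union (17 distinct): (0,0) (0,1) (0,2) (1,0) (1,1) (1,2) (1,4) (2,1) (2,2) (2,3) (2,4) (3,0) (3,1) (3,2) (3,4) (4,0) (4,2)

Answer: 17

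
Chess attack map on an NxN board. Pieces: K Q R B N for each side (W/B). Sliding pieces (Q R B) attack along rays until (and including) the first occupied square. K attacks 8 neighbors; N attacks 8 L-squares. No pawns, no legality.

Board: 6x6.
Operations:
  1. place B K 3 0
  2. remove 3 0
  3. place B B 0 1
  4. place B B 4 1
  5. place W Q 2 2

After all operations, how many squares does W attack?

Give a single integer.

Op 1: place BK@(3,0)
Op 2: remove (3,0)
Op 3: place BB@(0,1)
Op 4: place BB@(4,1)
Op 5: place WQ@(2,2)
Per-piece attacks for W:
  WQ@(2,2): attacks (2,3) (2,4) (2,5) (2,1) (2,0) (3,2) (4,2) (5,2) (1,2) (0,2) (3,3) (4,4) (5,5) (3,1) (4,0) (1,3) (0,4) (1,1) (0,0)
Union (19 distinct): (0,0) (0,2) (0,4) (1,1) (1,2) (1,3) (2,0) (2,1) (2,3) (2,4) (2,5) (3,1) (3,2) (3,3) (4,0) (4,2) (4,4) (5,2) (5,5)

Answer: 19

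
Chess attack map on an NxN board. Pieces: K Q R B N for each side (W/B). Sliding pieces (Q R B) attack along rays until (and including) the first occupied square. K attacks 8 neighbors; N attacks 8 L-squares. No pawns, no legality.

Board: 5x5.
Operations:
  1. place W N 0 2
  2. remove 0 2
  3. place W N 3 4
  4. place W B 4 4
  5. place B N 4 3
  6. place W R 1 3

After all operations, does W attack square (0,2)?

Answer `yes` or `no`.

Answer: no

Derivation:
Op 1: place WN@(0,2)
Op 2: remove (0,2)
Op 3: place WN@(3,4)
Op 4: place WB@(4,4)
Op 5: place BN@(4,3)
Op 6: place WR@(1,3)
Per-piece attacks for W:
  WR@(1,3): attacks (1,4) (1,2) (1,1) (1,0) (2,3) (3,3) (4,3) (0,3) [ray(1,0) blocked at (4,3)]
  WN@(3,4): attacks (4,2) (2,2) (1,3)
  WB@(4,4): attacks (3,3) (2,2) (1,1) (0,0)
W attacks (0,2): no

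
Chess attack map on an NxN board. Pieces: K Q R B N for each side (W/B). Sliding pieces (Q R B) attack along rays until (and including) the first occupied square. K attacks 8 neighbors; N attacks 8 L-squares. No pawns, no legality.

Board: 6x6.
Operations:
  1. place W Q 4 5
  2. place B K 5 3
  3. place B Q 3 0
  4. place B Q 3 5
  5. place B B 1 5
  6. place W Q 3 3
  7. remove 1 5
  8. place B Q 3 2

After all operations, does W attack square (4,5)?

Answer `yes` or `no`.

Answer: no

Derivation:
Op 1: place WQ@(4,5)
Op 2: place BK@(5,3)
Op 3: place BQ@(3,0)
Op 4: place BQ@(3,5)
Op 5: place BB@(1,5)
Op 6: place WQ@(3,3)
Op 7: remove (1,5)
Op 8: place BQ@(3,2)
Per-piece attacks for W:
  WQ@(3,3): attacks (3,4) (3,5) (3,2) (4,3) (5,3) (2,3) (1,3) (0,3) (4,4) (5,5) (4,2) (5,1) (2,4) (1,5) (2,2) (1,1) (0,0) [ray(0,1) blocked at (3,5); ray(0,-1) blocked at (3,2); ray(1,0) blocked at (5,3)]
  WQ@(4,5): attacks (4,4) (4,3) (4,2) (4,1) (4,0) (5,5) (3,5) (5,4) (3,4) (2,3) (1,2) (0,1) [ray(-1,0) blocked at (3,5)]
W attacks (4,5): no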